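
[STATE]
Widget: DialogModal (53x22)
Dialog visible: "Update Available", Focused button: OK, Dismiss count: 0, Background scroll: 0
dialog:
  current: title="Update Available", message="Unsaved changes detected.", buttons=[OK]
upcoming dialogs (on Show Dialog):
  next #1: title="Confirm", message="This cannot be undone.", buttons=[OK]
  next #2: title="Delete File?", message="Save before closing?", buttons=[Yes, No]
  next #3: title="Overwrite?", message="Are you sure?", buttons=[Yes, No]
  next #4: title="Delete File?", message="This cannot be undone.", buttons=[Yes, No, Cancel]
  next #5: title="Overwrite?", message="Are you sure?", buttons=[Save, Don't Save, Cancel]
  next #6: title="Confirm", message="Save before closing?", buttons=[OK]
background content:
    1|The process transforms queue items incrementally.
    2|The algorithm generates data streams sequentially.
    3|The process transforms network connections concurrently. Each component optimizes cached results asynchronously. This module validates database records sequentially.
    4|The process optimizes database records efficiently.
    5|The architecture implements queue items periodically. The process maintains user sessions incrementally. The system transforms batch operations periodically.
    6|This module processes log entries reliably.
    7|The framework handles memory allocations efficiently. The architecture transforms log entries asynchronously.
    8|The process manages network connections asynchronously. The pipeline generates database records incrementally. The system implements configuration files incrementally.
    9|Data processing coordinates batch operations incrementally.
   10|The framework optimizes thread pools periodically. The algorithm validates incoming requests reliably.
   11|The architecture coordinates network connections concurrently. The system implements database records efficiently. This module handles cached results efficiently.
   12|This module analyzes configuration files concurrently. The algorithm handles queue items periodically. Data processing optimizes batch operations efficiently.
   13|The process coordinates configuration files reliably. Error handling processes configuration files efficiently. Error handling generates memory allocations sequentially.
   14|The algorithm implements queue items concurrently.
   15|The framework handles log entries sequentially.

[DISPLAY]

The process transforms queue items incrementally.    
The algorithm generates data streams sequentially.   
The process transforms network connections concurrent
The process optimizes database records efficiently.  
The architecture implements queue items periodically.
This module processes log entries reliably.          
The framework handles memory allocations efficiently.
The process manages network connections asynchronousl
Data process┌───────────────────────────┐ons incremen
The framewor│      Update Available     │odically. Th
The architec│ Unsaved changes detected. │ections conc
This module │            [OK]           │concurrently
The process └───────────────────────────┘es reliably.
The algorithm implements queue items concurrently.   
The framework handles log entries sequentially.      
                                                     
                                                     
                                                     
                                                     
                                                     
                                                     
                                                     


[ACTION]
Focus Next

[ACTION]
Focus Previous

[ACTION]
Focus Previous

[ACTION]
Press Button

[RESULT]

The process transforms queue items incrementally.    
The algorithm generates data streams sequentially.   
The process transforms network connections concurrent
The process optimizes database records efficiently.  
The architecture implements queue items periodically.
This module processes log entries reliably.          
The framework handles memory allocations efficiently.
The process manages network connections asynchronousl
Data processing coordinates batch operations incremen
The framework optimizes thread pools periodically. Th
The architecture coordinates network connections conc
This module analyzes configuration files concurrently
The process coordinates configuration files reliably.
The algorithm implements queue items concurrently.   
The framework handles log entries sequentially.      
                                                     
                                                     
                                                     
                                                     
                                                     
                                                     
                                                     


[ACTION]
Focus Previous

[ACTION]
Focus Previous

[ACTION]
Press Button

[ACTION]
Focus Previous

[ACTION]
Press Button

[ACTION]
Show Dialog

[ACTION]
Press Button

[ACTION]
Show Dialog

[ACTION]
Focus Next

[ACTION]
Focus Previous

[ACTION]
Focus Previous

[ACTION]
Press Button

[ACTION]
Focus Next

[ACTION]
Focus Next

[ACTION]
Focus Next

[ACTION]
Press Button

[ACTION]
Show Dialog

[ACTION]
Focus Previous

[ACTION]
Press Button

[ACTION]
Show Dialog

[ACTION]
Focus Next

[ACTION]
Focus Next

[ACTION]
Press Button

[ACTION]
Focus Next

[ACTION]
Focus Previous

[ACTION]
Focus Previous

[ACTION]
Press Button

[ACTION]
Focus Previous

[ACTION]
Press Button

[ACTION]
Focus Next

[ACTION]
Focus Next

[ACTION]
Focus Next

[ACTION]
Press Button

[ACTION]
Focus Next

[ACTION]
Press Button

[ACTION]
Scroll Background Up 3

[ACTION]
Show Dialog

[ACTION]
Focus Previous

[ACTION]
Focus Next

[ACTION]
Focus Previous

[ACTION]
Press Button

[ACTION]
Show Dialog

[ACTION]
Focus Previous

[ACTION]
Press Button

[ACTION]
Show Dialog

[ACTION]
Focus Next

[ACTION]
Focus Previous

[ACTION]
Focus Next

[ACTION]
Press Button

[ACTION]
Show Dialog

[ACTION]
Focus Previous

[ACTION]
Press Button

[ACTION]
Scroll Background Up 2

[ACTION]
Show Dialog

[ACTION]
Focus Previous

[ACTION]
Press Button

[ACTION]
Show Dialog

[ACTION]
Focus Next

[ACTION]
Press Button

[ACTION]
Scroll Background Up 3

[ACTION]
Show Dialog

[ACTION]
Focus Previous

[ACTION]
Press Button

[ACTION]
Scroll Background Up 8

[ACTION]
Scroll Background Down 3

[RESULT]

The process optimizes database records efficiently.  
The architecture implements queue items periodically.
This module processes log entries reliably.          
The framework handles memory allocations efficiently.
The process manages network connections asynchronousl
Data processing coordinates batch operations incremen
The framework optimizes thread pools periodically. Th
The architecture coordinates network connections conc
This module analyzes configuration files concurrently
The process coordinates configuration files reliably.
The algorithm implements queue items concurrently.   
The framework handles log entries sequentially.      
                                                     
                                                     
                                                     
                                                     
                                                     
                                                     
                                                     
                                                     
                                                     
                                                     


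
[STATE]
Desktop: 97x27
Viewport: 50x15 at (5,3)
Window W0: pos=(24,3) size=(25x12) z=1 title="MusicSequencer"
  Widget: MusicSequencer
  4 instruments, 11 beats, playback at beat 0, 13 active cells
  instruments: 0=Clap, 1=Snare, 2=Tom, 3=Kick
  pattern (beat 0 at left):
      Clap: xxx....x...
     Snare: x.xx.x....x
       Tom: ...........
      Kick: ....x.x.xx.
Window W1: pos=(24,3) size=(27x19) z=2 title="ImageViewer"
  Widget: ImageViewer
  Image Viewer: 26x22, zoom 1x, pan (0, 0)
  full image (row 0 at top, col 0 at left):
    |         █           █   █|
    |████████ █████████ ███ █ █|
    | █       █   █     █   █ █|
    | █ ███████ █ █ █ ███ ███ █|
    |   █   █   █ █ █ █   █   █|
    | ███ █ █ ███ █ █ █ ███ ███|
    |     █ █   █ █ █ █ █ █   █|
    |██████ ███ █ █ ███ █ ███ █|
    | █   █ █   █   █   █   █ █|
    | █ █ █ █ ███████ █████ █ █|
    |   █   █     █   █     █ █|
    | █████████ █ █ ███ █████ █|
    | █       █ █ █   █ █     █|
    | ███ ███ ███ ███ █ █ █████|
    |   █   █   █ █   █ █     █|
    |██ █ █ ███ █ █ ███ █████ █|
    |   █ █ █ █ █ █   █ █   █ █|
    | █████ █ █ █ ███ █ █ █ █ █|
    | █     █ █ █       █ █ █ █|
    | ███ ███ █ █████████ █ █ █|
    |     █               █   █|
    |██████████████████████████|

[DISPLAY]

                   ┏━━━━━━━━━━━━━━━━━━━━━━━━━┓    
                   ┃ ImageViewer             ┃    
                   ┠─────────────────────────┨    
                   ┃         █           █   ┃    
                   ┃████████ █████████ ███ █ ┃    
                   ┃ █       █   █     █   █ ┃    
                   ┃ █ ███████ █ █ █ ███ ███ ┃    
                   ┃   █   █   █ █ █ █   █   ┃    
                   ┃ ███ █ █ ███ █ █ █ ███ ██┃    
                   ┃     █ █   █ █ █ █ █ █   ┃    
                   ┃██████ ███ █ █ ███ █ ███ ┃    
                   ┃ █   █ █   █   █   █   █ ┃    
                   ┃ █ █ █ █ ███████ █████ █ ┃    
                   ┃   █   █     █   █     █ ┃    
                   ┃ █████████ █ █ ███ █████ ┃    


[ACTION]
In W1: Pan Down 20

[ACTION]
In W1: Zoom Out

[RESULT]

                   ┏━━━━━━━━━━━━━━━━━━━━━━━━━┓    
                   ┃ ImageViewer             ┃    
                   ┠─────────────────────────┨    
                   ┃     █               █   ┃    
                   ┃█████████████████████████┃    
                   ┃                         ┃    
                   ┃                         ┃    
                   ┃                         ┃    
                   ┃                         ┃    
                   ┃                         ┃    
                   ┃                         ┃    
                   ┃                         ┃    
                   ┃                         ┃    
                   ┃                         ┃    
                   ┃                         ┃    


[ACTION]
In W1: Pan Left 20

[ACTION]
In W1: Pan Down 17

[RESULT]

                   ┏━━━━━━━━━━━━━━━━━━━━━━━━━┓    
                   ┃ ImageViewer             ┃    
                   ┠─────────────────────────┨    
                   ┃                         ┃    
                   ┃                         ┃    
                   ┃                         ┃    
                   ┃                         ┃    
                   ┃                         ┃    
                   ┃                         ┃    
                   ┃                         ┃    
                   ┃                         ┃    
                   ┃                         ┃    
                   ┃                         ┃    
                   ┃                         ┃    
                   ┃                         ┃    


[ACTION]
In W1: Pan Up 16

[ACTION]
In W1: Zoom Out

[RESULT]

                   ┏━━━━━━━━━━━━━━━━━━━━━━━━━┓    
                   ┃ ImageViewer             ┃    
                   ┠─────────────────────────┨    
                   ┃█████████████████████████┃    
                   ┃                         ┃    
                   ┃                         ┃    
                   ┃                         ┃    
                   ┃                         ┃    
                   ┃                         ┃    
                   ┃                         ┃    
                   ┃                         ┃    
                   ┃                         ┃    
                   ┃                         ┃    
                   ┃                         ┃    
                   ┃                         ┃    


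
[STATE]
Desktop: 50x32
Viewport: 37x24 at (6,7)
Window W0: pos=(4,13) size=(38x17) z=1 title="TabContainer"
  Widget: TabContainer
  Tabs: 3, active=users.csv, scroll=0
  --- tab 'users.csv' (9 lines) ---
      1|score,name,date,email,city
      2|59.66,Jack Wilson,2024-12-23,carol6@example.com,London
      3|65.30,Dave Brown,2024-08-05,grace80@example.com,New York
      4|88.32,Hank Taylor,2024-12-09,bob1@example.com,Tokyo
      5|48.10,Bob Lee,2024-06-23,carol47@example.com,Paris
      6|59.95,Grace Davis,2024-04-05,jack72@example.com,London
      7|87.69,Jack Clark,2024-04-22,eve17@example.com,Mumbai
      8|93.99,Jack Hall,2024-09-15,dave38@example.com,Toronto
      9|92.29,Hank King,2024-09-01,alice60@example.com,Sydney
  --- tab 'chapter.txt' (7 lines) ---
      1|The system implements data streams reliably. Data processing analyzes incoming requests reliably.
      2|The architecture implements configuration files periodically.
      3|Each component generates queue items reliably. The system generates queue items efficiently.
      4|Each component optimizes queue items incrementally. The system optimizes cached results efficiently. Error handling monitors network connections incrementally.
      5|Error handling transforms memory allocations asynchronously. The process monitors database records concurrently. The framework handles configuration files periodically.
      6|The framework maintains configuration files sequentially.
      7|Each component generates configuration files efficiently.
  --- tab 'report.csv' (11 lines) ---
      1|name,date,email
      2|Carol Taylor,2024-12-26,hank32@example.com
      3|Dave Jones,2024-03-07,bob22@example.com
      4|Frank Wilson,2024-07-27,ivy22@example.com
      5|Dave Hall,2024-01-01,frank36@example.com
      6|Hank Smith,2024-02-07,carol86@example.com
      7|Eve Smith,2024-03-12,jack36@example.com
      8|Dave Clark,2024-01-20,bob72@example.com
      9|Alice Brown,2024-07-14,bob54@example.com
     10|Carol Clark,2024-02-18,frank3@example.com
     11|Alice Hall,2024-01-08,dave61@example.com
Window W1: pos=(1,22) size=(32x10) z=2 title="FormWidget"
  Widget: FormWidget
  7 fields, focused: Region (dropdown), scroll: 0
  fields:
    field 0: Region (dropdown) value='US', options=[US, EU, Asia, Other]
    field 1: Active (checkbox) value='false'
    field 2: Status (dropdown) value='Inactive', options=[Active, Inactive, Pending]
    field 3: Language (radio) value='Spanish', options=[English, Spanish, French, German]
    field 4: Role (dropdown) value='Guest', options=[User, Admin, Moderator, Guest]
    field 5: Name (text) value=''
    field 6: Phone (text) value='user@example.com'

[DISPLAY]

                                     
                                     
                                     
                                     
                                     
                                     
━━━━━━━━━━━━━━━━━━━━━━━━━━━━━━━━━━━┓ 
TabContainer                       ┃ 
───────────────────────────────────┨ 
users.csv]│ chapter.txt │ report.cs┃ 
───────────────────────────────────┃ 
core,name,date,email,city          ┃ 
9.66,Jack Wilson,2024-12-23,carol6@┃ 
5.30,Dave Brown,2024-08-05,grace80@┃ 
8.32,Hank Taylor,2024-12-09,bob1@ex┃ 
━━━━━━━━━━━━━━━━━━━━━━━━━━┓ol47@exa┃ 
mWidget                   ┃,jack72@┃ 
──────────────────────────┨eve17@ex┃ 
gion:     [US           ▼]┃ave38@ex┃ 
tive:     [ ]             ┃lice60@e┃ 
atus:     [Inactive     ▼]┃        ┃ 
nguage:   ( ) English  (●)┃        ┃ 
le:       [Guest        ▼]┃━━━━━━━━┛ 
me:       [              ]┃          


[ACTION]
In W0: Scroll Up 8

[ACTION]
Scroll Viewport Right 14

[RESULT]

                                     
                                     
                                     
                                     
                                     
                                     
━━━━━━━━━━━━━━━━━━━━━━━━━━━━┓        
ainer                       ┃        
────────────────────────────┨        
sv]│ chapter.txt │ report.cs┃        
────────────────────────────┃        
me,date,email,city          ┃        
ck Wilson,2024-12-23,carol6@┃        
ve Brown,2024-08-05,grace80@┃        
nk Taylor,2024-12-09,bob1@ex┃        
━━━━━━━━━━━━━━━━━━━┓ol47@exa┃        
                   ┃,jack72@┃        
───────────────────┨eve17@ex┃        
   [US           ▼]┃ave38@ex┃        
   [ ]             ┃lice60@e┃        
   [Inactive     ▼]┃        ┃        
   ( ) English  (●)┃        ┃        
   [Guest        ▼]┃━━━━━━━━┛        
   [              ]┃                 


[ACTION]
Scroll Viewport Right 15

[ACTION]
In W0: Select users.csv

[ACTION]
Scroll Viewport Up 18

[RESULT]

                                     
                                     
                                     
                                     
                                     
                                     
                                     
                                     
                                     
                                     
                                     
                                     
                                     
━━━━━━━━━━━━━━━━━━━━━━━━━━━━┓        
ainer                       ┃        
────────────────────────────┨        
sv]│ chapter.txt │ report.cs┃        
────────────────────────────┃        
me,date,email,city          ┃        
ck Wilson,2024-12-23,carol6@┃        
ve Brown,2024-08-05,grace80@┃        
nk Taylor,2024-12-09,bob1@ex┃        
━━━━━━━━━━━━━━━━━━━┓ol47@exa┃        
                   ┃,jack72@┃        


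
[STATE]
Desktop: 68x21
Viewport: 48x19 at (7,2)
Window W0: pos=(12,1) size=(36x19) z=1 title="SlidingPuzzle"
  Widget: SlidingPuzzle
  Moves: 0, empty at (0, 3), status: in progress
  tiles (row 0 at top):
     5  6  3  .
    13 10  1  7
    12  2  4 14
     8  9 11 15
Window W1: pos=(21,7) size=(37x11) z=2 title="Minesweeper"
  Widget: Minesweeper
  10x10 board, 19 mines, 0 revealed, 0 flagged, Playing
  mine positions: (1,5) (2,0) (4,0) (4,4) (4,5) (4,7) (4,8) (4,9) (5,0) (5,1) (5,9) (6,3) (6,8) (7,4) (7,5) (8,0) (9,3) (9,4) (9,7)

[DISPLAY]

     ┃ SlidingPuzzle                    ┃       
     ┠──────────────────────────────────┨       
     ┃┌────┬────┬────┬────┐             ┃       
     ┃│  5 │  6 │  3 │    │             ┃       
     ┃├────┼────┼────┼────┤             ┃       
     ┃│ 13 │ 1┏━━━━━━━━━━━━━━━━━━━━━━━━━━━━━━━━━
     ┃├────┼──┃ Minesweeper                     
     ┃│ 12 │  ┠─────────────────────────────────
     ┃├────┼──┃■■■■■■■■■■                       
     ┃│  8 │  ┃■■■■■■■■■■                       
     ┃└────┴──┃■■■■■■■■■■                       
     ┃Moves: 0┃■■■■■■■■■■                       
     ┃        ┃■■■■■■■■■■                       
     ┃        ┃■■■■■■■■■■                       
     ┃        ┃■■■■■■■■■■                       
     ┃        ┗━━━━━━━━━━━━━━━━━━━━━━━━━━━━━━━━━
     ┃                                  ┃       
     ┗━━━━━━━━━━━━━━━━━━━━━━━━━━━━━━━━━━┛       
                                                


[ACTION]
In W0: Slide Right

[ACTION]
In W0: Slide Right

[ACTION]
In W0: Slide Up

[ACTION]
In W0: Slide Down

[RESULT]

     ┃ SlidingPuzzle                    ┃       
     ┠──────────────────────────────────┨       
     ┃┌────┬────┬────┬────┐             ┃       
     ┃│  5 │    │  6 │  3 │             ┃       
     ┃├────┼────┼────┼────┤             ┃       
     ┃│ 13 │ 1┏━━━━━━━━━━━━━━━━━━━━━━━━━━━━━━━━━
     ┃├────┼──┃ Minesweeper                     
     ┃│ 12 │  ┠─────────────────────────────────
     ┃├────┼──┃■■■■■■■■■■                       
     ┃│  8 │  ┃■■■■■■■■■■                       
     ┃└────┴──┃■■■■■■■■■■                       
     ┃Moves: 4┃■■■■■■■■■■                       
     ┃        ┃■■■■■■■■■■                       
     ┃        ┃■■■■■■■■■■                       
     ┃        ┃■■■■■■■■■■                       
     ┃        ┗━━━━━━━━━━━━━━━━━━━━━━━━━━━━━━━━━
     ┃                                  ┃       
     ┗━━━━━━━━━━━━━━━━━━━━━━━━━━━━━━━━━━┛       
                                                


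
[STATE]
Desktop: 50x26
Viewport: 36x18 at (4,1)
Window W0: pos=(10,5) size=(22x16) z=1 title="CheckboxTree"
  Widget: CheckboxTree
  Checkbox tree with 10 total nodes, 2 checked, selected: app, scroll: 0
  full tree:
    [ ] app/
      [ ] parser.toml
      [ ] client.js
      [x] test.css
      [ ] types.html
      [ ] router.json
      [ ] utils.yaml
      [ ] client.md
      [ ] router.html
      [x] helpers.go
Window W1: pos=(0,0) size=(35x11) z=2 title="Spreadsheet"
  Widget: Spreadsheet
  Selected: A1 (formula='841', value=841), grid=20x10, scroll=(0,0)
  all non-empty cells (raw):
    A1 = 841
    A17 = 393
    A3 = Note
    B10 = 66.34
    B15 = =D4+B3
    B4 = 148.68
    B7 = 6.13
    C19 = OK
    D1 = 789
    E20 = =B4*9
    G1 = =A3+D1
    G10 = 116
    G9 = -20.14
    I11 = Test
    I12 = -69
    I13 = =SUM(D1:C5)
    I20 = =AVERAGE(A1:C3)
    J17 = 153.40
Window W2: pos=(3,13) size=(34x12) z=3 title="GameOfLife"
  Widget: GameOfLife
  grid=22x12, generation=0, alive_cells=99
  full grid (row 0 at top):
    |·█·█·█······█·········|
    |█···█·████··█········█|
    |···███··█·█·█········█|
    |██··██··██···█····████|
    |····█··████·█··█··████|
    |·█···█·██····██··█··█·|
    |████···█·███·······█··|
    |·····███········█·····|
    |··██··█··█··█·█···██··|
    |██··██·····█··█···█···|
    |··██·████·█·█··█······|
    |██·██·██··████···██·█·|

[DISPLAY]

readsheet                     ┃     
──────────────────────────────┨     
 841                          ┃     
    A       B       C       D ┃     
------------------------------┃     
    [841]       0       0     ┃     
        0       0       0     ┃     
 Note           0       0     ┃     
        0  148.68       0     ┃     
━━━━━━━━━━━━━━━━━━━━━━━━━━━━━━┛     
      ┃   [x] test.css     ┃        
      ┃   [ ] types.html   ┃        
━━━━━━━━━━━━━━━━━━━━━━━━━━━━━━━━┓   
 GameOfLife                     ┃   
────────────────────────────────┨   
Gen: 0                          ┃   
···███··█·█·█········█          ┃   
██··██··██···█····████          ┃   


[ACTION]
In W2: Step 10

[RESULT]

readsheet                     ┃     
──────────────────────────────┨     
 841                          ┃     
    A       B       C       D ┃     
------------------------------┃     
    [841]       0       0     ┃     
        0       0       0     ┃     
 Note           0       0     ┃     
        0  148.68       0     ┃     
━━━━━━━━━━━━━━━━━━━━━━━━━━━━━━┛     
      ┃   [x] test.css     ┃        
      ┃   [ ] types.html   ┃        
━━━━━━━━━━━━━━━━━━━━━━━━━━━━━━━━┓   
 GameOfLife                     ┃   
────────────────────────────────┨   
Gen: 10                         ┃   
·····█················          ┃   
····███····█··········          ┃   


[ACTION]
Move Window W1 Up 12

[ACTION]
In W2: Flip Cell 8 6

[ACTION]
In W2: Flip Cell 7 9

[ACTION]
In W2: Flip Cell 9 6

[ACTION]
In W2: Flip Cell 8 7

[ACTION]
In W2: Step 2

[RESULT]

readsheet                     ┃     
──────────────────────────────┨     
 841                          ┃     
    A       B       C       D ┃     
------------------------------┃     
    [841]       0       0     ┃     
        0       0       0     ┃     
 Note           0       0     ┃     
        0  148.68       0     ┃     
━━━━━━━━━━━━━━━━━━━━━━━━━━━━━━┛     
      ┃   [x] test.css     ┃        
      ┃   [ ] types.html   ┃        
━━━━━━━━━━━━━━━━━━━━━━━━━━━━━━━━┓   
 GameOfLife                     ┃   
────────────────────────────────┨   
Gen: 12                         ┃   
······················          ┃   
·····█······█·········          ┃   


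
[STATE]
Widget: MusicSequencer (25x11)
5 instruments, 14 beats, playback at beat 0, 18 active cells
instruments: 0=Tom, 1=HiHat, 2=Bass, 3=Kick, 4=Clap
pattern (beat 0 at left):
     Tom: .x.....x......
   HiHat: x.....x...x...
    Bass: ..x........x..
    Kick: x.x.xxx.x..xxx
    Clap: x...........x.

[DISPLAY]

      ▼1234567890123     
   Tom·█·····█······     
 HiHat█·····█···█···     
  Bass··█········█··     
  Kick█·█·███·█··███     
  Clap█···········█·     
                         
                         
                         
                         
                         


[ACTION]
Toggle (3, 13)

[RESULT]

      ▼1234567890123     
   Tom·█·····█······     
 HiHat█·····█···█···     
  Bass··█········█··     
  Kick█·█·███·█··██·     
  Clap█···········█·     
                         
                         
                         
                         
                         


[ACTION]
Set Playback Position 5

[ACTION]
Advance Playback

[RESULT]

      012345▼7890123     
   Tom·█·····█······     
 HiHat█·····█···█···     
  Bass··█········█··     
  Kick█·█·███·█··██·     
  Clap█···········█·     
                         
                         
                         
                         
                         


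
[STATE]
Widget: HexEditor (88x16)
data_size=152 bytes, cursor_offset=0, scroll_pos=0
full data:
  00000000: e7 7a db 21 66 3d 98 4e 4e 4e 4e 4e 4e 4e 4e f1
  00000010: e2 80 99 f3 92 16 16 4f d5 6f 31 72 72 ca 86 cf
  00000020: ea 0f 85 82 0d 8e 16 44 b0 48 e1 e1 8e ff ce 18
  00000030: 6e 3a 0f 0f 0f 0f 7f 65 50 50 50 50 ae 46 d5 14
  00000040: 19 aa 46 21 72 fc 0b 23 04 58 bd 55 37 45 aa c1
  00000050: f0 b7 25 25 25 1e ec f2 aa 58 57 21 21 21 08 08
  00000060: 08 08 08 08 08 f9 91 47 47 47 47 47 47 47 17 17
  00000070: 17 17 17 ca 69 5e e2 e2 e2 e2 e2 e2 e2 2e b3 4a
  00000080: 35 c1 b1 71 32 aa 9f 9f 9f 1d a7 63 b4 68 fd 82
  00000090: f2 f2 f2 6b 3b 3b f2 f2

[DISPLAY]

00000000  E7 7a db 21 66 3d 98 4e  4e 4e 4e 4e 4e 4e 4e f1  |.z.!f=.NNNNNNNN.|          
00000010  e2 80 99 f3 92 16 16 4f  d5 6f 31 72 72 ca 86 cf  |.......O.o1rr...|          
00000020  ea 0f 85 82 0d 8e 16 44  b0 48 e1 e1 8e ff ce 18  |.......D.H......|          
00000030  6e 3a 0f 0f 0f 0f 7f 65  50 50 50 50 ae 46 d5 14  |n:.....ePPPP.F..|          
00000040  19 aa 46 21 72 fc 0b 23  04 58 bd 55 37 45 aa c1  |..F!r..#.X.U7E..|          
00000050  f0 b7 25 25 25 1e ec f2  aa 58 57 21 21 21 08 08  |..%%%....XW!!!..|          
00000060  08 08 08 08 08 f9 91 47  47 47 47 47 47 47 17 17  |.......GGGGGGG..|          
00000070  17 17 17 ca 69 5e e2 e2  e2 e2 e2 e2 e2 2e b3 4a  |....i^.........J|          
00000080  35 c1 b1 71 32 aa 9f 9f  9f 1d a7 63 b4 68 fd 82  |5..q2......c.h..|          
00000090  f2 f2 f2 6b 3b 3b f2 f2                           |...k;;..        |          
                                                                                        
                                                                                        
                                                                                        
                                                                                        
                                                                                        
                                                                                        


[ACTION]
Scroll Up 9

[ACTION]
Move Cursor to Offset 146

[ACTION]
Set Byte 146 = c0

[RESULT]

00000000  e7 7a db 21 66 3d 98 4e  4e 4e 4e 4e 4e 4e 4e f1  |.z.!f=.NNNNNNNN.|          
00000010  e2 80 99 f3 92 16 16 4f  d5 6f 31 72 72 ca 86 cf  |.......O.o1rr...|          
00000020  ea 0f 85 82 0d 8e 16 44  b0 48 e1 e1 8e ff ce 18  |.......D.H......|          
00000030  6e 3a 0f 0f 0f 0f 7f 65  50 50 50 50 ae 46 d5 14  |n:.....ePPPP.F..|          
00000040  19 aa 46 21 72 fc 0b 23  04 58 bd 55 37 45 aa c1  |..F!r..#.X.U7E..|          
00000050  f0 b7 25 25 25 1e ec f2  aa 58 57 21 21 21 08 08  |..%%%....XW!!!..|          
00000060  08 08 08 08 08 f9 91 47  47 47 47 47 47 47 17 17  |.......GGGGGGG..|          
00000070  17 17 17 ca 69 5e e2 e2  e2 e2 e2 e2 e2 2e b3 4a  |....i^.........J|          
00000080  35 c1 b1 71 32 aa 9f 9f  9f 1d a7 63 b4 68 fd 82  |5..q2......c.h..|          
00000090  f2 f2 C0 6b 3b 3b f2 f2                           |...k;;..        |          
                                                                                        
                                                                                        
                                                                                        
                                                                                        
                                                                                        
                                                                                        


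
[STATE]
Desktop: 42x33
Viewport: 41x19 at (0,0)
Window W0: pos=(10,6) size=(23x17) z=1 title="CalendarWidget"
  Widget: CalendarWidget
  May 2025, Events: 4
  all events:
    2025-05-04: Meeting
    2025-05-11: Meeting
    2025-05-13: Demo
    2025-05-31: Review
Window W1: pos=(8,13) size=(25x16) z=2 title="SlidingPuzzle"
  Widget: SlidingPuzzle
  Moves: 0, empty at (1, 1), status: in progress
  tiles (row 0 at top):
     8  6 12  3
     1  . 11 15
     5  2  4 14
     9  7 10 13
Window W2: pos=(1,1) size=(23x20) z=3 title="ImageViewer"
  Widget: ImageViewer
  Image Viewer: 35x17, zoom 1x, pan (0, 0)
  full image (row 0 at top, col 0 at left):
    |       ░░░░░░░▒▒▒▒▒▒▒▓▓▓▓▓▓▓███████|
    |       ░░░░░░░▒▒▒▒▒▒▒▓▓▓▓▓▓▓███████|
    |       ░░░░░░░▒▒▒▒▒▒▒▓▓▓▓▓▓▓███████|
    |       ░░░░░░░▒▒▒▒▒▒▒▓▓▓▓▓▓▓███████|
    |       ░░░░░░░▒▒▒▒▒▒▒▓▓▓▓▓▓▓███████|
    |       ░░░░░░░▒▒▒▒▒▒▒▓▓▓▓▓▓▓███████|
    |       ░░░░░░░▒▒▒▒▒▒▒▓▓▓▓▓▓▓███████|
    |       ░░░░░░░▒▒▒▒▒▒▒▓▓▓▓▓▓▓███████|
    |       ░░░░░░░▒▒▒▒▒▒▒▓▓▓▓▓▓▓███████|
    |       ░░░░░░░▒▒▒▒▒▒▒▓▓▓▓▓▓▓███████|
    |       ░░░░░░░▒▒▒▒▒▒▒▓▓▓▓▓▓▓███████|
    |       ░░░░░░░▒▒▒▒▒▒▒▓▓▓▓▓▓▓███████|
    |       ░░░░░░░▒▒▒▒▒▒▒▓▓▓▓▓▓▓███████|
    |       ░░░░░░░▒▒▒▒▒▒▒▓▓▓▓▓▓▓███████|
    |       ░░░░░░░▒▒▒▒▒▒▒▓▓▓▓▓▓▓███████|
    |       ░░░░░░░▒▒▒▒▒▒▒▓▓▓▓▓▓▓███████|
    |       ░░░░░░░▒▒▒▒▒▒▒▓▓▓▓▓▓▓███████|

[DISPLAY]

                                         
 ┏━━━━━━━━━━━━━━━━━━━━━┓                 
 ┃ ImageViewer         ┃                 
 ┠─────────────────────┨                 
 ┃       ░░░░░░░▒▒▒▒▒▒▒┃                 
 ┃       ░░░░░░░▒▒▒▒▒▒▒┃                 
 ┃       ░░░░░░░▒▒▒▒▒▒▒┃━━━━━━━━┓        
 ┃       ░░░░░░░▒▒▒▒▒▒▒┃et      ┃        
 ┃       ░░░░░░░▒▒▒▒▒▒▒┃────────┨        
 ┃       ░░░░░░░▒▒▒▒▒▒▒┃25      ┃        
 ┃       ░░░░░░░▒▒▒▒▒▒▒┃r Sa Su ┃        
 ┃       ░░░░░░░▒▒▒▒▒▒▒┃2  3  4*┃        
 ┃       ░░░░░░░▒▒▒▒▒▒▒┃9 10 11*┃        
 ┃       ░░░░░░░▒▒▒▒▒▒▒┃━━━━━━━━┓        
 ┃       ░░░░░░░▒▒▒▒▒▒▒┃        ┃        
 ┃       ░░░░░░░▒▒▒▒▒▒▒┃────────┨        
 ┃       ░░░░░░░▒▒▒▒▒▒▒┃┬────┐  ┃        
 ┃       ░░░░░░░▒▒▒▒▒▒▒┃│  3 │  ┃        
 ┃       ░░░░░░░▒▒▒▒▒▒▒┃┼────┤  ┃        


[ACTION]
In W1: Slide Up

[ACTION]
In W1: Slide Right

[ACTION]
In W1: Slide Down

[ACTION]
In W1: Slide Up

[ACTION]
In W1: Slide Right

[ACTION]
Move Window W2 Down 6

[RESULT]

                                         
                                         
                                         
                                         
                                         
                                         
          ┏━━━━━━━━━━━━━━━━━━━━━┓        
 ┏━━━━━━━━━━━━━━━━━━━━━┓et      ┃        
 ┃ ImageViewer         ┃────────┨        
 ┠─────────────────────┨25      ┃        
 ┃       ░░░░░░░▒▒▒▒▒▒▒┃r Sa Su ┃        
 ┃       ░░░░░░░▒▒▒▒▒▒▒┃2  3  4*┃        
 ┃       ░░░░░░░▒▒▒▒▒▒▒┃9 10 11*┃        
 ┃       ░░░░░░░▒▒▒▒▒▒▒┃━━━━━━━━┓        
 ┃       ░░░░░░░▒▒▒▒▒▒▒┃        ┃        
 ┃       ░░░░░░░▒▒▒▒▒▒▒┃────────┨        
 ┃       ░░░░░░░▒▒▒▒▒▒▒┃┬────┐  ┃        
 ┃       ░░░░░░░▒▒▒▒▒▒▒┃│  3 │  ┃        
 ┃       ░░░░░░░▒▒▒▒▒▒▒┃┼────┤  ┃        


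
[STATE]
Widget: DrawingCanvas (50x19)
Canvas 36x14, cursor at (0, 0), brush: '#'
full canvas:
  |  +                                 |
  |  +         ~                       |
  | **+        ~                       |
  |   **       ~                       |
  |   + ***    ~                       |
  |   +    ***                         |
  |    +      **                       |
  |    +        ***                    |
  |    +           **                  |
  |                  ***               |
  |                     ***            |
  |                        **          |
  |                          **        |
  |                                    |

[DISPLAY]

+ +                                               
  +         ~                                     
 **+        ~                                     
   **       ~                                     
   + ***    ~                                     
   +    ***                                       
    +      **                                     
    +        ***                                  
    +           **                                
                  ***                             
                     ***                          
                        **                        
                          **                      
                                                  
                                                  
                                                  
                                                  
                                                  
                                                  


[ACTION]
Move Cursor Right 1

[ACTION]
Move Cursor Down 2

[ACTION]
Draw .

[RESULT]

  +                                               
  +         ~                                     
 .*+        ~                                     
   **       ~                                     
   + ***    ~                                     
   +    ***                                       
    +      **                                     
    +        ***                                  
    +           **                                
                  ***                             
                     ***                          
                        **                        
                          **                      
                                                  
                                                  
                                                  
                                                  
                                                  
                                                  


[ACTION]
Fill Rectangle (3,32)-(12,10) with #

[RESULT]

  +                                               
  +         ~                                     
 .*+        ~                                     
   **     #######################                 
   + ***  #######################                 
   +    **#######################                 
    +     #######################                 
    +     #######################                 
    +     #######################                 
          #######################                 
          #######################                 
          #######################                 
          #######################                 
                                                  
                                                  
                                                  
                                                  
                                                  
                                                  


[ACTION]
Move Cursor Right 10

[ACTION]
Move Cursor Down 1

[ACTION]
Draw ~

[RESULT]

  +                                               
  +         ~                                     
 .*+        ~                                     
   **     #~#####################                 
   + ***  #######################                 
   +    **#######################                 
    +     #######################                 
    +     #######################                 
    +     #######################                 
          #######################                 
          #######################                 
          #######################                 
          #######################                 
                                                  
                                                  
                                                  
                                                  
                                                  
                                                  
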